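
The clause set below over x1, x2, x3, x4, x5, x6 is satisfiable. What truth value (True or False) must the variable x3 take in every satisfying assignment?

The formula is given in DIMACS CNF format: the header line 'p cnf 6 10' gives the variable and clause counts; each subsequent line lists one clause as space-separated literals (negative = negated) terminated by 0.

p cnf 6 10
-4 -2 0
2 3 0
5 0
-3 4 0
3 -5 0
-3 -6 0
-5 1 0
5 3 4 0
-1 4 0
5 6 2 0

Suppose x3 = False.
The clause (x2) is unit, so x2 = True.
The clause (¬x4) is unit, so x4 = False.
The clause (x5) is unit, so x5 = True.
Now (¬x5) is unsatisfied and unit — conflict.
So every satisfying assignment has x3 = True.

True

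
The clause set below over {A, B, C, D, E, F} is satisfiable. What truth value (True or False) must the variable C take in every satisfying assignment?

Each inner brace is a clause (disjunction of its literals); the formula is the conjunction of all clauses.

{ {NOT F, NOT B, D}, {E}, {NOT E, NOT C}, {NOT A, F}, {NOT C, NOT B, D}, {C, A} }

False

Suppose C = true.
Unit clause (E) forces E = true.
That conflicts with the unit clause (NOT E).
So every satisfying assignment has C = False.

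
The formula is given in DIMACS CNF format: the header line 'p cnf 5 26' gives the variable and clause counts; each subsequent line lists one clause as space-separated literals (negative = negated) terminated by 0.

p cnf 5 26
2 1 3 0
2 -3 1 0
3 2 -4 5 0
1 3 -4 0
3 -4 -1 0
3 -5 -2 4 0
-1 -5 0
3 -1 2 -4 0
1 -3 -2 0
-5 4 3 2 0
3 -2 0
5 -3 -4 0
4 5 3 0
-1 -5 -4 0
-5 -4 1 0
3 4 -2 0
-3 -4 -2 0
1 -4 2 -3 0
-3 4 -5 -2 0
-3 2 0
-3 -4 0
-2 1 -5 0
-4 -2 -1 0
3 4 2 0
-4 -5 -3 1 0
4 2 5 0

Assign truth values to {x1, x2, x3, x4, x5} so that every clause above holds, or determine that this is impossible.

x1: True,  x2: True,  x3: True,  x4: False,  x5: False

Branch on x1: set x1 = True.
The clause (¬x5) is unit, so x5 = False.
Branch on x3: set x3 = True.
The clause (¬x4) is unit, so x4 = False.
The clause (x2) is unit, so x2 = True.
All clauses are satisfied.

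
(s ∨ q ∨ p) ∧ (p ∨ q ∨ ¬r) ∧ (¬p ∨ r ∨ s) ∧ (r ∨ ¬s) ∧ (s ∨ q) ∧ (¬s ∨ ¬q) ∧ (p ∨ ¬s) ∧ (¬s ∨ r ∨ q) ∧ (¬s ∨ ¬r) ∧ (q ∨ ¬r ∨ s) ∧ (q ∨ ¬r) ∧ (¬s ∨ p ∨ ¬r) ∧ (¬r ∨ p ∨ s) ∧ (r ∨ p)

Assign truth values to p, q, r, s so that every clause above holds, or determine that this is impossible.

p=True,  q=True,  r=True,  s=False

Case r = True:
The clause (¬s) is unit, so s = False.
The clause (q) is unit, so q = True.
The clause (p) is unit, so p = True.
This assignment satisfies each clause.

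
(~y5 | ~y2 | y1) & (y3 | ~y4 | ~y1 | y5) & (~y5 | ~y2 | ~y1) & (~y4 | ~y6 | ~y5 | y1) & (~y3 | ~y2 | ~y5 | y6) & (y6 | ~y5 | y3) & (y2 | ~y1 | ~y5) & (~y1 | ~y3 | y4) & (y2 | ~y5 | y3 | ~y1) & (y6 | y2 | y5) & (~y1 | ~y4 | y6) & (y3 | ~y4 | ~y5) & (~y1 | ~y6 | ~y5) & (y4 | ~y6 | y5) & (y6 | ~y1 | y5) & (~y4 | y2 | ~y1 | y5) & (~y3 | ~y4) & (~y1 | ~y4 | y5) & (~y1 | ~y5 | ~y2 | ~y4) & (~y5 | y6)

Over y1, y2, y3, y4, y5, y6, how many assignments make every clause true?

7

There are 2^6 = 64 truth assignments over (y1, y2, y3, y4, y5, y6).
Split on y2. With y2 = 1, the clauses containing y2 are satisfied and ~y2 drops from the rest; 4 of the 2^5 = 32 assignments to the other variables satisfy what remains.
With y2 = 0, by the same count on the reduced clause set, 3 assignments work.
Total: 4 + 3 = 7.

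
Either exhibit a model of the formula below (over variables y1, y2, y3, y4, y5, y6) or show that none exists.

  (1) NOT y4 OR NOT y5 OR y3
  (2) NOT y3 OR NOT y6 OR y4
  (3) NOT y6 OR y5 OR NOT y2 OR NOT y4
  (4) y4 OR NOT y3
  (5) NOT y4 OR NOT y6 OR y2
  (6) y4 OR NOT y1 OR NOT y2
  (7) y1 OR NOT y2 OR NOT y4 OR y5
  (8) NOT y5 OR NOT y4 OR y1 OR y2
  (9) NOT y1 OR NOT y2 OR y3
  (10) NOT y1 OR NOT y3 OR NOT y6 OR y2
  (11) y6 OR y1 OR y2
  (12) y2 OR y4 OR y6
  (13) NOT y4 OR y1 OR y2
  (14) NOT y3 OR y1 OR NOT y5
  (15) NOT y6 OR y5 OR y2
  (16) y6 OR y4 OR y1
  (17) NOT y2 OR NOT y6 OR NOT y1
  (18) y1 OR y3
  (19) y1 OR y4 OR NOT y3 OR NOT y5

y1: true; y2: false; y3: true; y4: true; y5: false; y6: false

Suppose y4 = true.
Suppose y5 = false.
Suppose y6 = false.
Suppose y1 = true.
Suppose y2 = false.
All clauses hold; y3 can take either value.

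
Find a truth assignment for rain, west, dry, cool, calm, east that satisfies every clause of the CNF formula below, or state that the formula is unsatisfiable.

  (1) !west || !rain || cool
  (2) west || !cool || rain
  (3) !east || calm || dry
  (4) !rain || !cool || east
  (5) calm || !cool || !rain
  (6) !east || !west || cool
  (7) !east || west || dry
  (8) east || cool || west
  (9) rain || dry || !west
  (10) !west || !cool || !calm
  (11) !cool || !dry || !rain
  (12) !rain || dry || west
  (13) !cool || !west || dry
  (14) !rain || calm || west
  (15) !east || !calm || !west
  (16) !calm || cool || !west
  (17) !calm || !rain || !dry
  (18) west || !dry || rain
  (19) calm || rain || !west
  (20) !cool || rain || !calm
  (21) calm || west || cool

Try west = false.
Try cool = false.
From the singleton clause (east), east = true.
From the singleton clause (dry), dry = true.
From the singleton clause (rain), rain = true.
From the singleton clause (calm), calm = true.
But (!calm) is also a unit clause — contradiction.
Undo cool and try cool = true.
From the singleton clause (rain), rain = true.
From the singleton clause (east), east = true.
From the singleton clause (calm), calm = true.
From the singleton clause (dry), dry = true.
But (!dry) is also a unit clause — contradiction.
Either choice for cool ends in contradiction.
Undo west and try west = true.
Try rain = false.
From the singleton clause (dry), dry = true.
From the singleton clause (calm), calm = true.
From the singleton clause (!cool), cool = false.
But (cool) is also a unit clause — contradiction.
Undo rain and try rain = true.
From the singleton clause (cool), cool = true.
From the singleton clause (east), east = true.
From the singleton clause (calm), calm = true.
But (!calm) is also a unit clause — contradiction.
Either choice for rain ends in contradiction.
Either choice for west ends in contradiction.

UNSATISFIABLE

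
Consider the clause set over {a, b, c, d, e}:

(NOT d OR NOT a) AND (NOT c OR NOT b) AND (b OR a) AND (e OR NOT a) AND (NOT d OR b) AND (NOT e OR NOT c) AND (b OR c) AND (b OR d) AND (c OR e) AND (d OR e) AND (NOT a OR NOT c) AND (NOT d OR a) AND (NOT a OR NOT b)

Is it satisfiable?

Yes, satisfiable

Case d = false:
From the singleton clause (b), b = true.
From the singleton clause (NOT c), c = false.
From the singleton clause (e), e = true.
From the singleton clause (NOT a), a = false.
Every clause now holds.
A satisfying assignment: a: false, b: true, c: false, d: false, e: true.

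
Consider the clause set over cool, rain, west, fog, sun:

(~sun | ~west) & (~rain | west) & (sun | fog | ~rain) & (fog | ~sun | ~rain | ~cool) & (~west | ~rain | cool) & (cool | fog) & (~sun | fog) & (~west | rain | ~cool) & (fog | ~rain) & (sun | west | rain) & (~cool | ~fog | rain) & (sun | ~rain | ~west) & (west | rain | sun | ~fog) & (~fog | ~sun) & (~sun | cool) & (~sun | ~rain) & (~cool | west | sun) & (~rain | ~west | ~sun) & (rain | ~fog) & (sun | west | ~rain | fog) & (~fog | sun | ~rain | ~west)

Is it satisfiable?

Branch on sun: set sun = 0.
Branch on rain: set rain = 0.
From the singleton clause (west), west = 1.
From the singleton clause (~cool), cool = 0.
From the singleton clause (fog), fog = 1.
But (~fog) is also a unit clause — contradiction.
Backtrack on rain: now try rain = 1.
From the singleton clause (west), west = 1.
But (~west) is also a unit clause — contradiction.
Neither rain = 1 nor rain = 0 works.
Backtrack on sun: now try sun = 1.
From the singleton clause (~west), west = 0.
From the singleton clause (~rain), rain = 0.
From the singleton clause (fog), fog = 1.
But (~fog) is also a unit clause — contradiction.
Neither sun = 1 nor sun = 0 works.
No assignment satisfies every clause.

Unsatisfiable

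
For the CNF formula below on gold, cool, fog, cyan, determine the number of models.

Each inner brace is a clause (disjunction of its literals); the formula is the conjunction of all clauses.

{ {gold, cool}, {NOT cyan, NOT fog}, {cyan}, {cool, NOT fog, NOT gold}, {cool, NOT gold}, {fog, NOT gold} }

1

There are 2^4 = 16 truth assignments over (gold, cool, fog, cyan).
Check each against the 6 clauses (columns in the order gold, cool, fog, cyan):
  F F F F  ✗ fails (gold OR cool)
  F F F T  ✗ fails (gold OR cool)
  F F T F  ✗ fails (gold OR cool)
  F F T T  ✗ fails (gold OR cool)
  F T F F  ✗ fails (cyan)
  F T F T  ✓ satisfies all
  F T T F  ✗ fails (cyan)
  F T T T  ✗ fails (NOT cyan OR NOT fog)
  T F F F  ✗ fails (cyan)
  T F F T  ✗ fails (cool OR NOT gold)
  T F T F  ✗ fails (cyan)
  T F T T  ✗ fails (NOT cyan OR NOT fog)
  T T F F  ✗ fails (cyan)
  T T F T  ✗ fails (fog OR NOT gold)
  T T T F  ✗ fails (cyan)
  T T T T  ✗ fails (NOT cyan OR NOT fog)
1 of the 16 rows is a model.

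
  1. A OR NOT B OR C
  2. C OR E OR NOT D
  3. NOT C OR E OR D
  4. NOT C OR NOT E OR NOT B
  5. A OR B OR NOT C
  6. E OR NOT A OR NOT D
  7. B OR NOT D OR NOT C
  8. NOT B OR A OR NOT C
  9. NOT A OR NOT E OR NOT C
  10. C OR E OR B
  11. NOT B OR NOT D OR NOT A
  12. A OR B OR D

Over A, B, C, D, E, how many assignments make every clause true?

There are 2^5 = 32 truth assignments over (A, B, C, D, E).
Split on E. With E = true, the clauses containing E are satisfied and NOT E drops from the rest; 4 of the 2^4 = 16 assignments to the other variables satisfy what remains.
With E = false, by the same count on the reduced clause set, 1 assignment works.
(One model: A=F, B=F, C=F, D=T, E=T.)
Total: 4 + 1 = 5.

5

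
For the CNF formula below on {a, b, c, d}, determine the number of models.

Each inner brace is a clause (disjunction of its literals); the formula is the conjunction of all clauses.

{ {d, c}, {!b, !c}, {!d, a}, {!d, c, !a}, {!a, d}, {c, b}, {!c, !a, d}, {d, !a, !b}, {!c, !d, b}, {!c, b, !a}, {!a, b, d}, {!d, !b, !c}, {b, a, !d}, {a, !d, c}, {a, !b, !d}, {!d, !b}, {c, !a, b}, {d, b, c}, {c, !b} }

1

There are 2^4 = 16 truth assignments over (a, b, c, d).
Split on d. With d = true, the clauses containing d are satisfied and !d drops from the rest; 0 of the 2^3 = 8 assignments to the other variables satisfy what remains.
With d = false, by the same count on the reduced clause set, 1 assignment works.
Total: 0 + 1 = 1.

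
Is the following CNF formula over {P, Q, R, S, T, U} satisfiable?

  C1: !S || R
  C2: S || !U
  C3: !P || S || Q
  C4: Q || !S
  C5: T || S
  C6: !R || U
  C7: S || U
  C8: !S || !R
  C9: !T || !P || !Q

Case S = false:
From the singleton clause (!U), U = false.
Now (U) is unsatisfied and unit — conflict.
Undo S and try S = true.
From the singleton clause (R), R = true.
Now (!R) is unsatisfied and unit — conflict.
Either choice for S ends in contradiction.
No assignment satisfies every clause.

No, unsatisfiable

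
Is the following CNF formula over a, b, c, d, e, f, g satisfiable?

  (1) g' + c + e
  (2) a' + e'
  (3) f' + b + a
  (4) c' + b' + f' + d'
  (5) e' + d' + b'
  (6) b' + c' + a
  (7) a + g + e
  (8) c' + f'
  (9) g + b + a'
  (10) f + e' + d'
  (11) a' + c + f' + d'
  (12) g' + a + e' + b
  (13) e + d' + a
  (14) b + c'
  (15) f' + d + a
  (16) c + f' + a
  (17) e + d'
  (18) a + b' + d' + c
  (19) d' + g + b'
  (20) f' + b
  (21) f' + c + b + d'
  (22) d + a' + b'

Suppose a = 0.
Suppose f = 0.
Suppose b = 0.
From the singleton clause (c'), c = 0.
Suppose g = 0.
From the singleton clause (e), e = 1.
From the singleton clause (d'), d = 0.
All clauses are satisfied.
A satisfying assignment: a ↦ 0; b ↦ 0; c ↦ 0; d ↦ 0; e ↦ 1; f ↦ 0; g ↦ 0.

Yes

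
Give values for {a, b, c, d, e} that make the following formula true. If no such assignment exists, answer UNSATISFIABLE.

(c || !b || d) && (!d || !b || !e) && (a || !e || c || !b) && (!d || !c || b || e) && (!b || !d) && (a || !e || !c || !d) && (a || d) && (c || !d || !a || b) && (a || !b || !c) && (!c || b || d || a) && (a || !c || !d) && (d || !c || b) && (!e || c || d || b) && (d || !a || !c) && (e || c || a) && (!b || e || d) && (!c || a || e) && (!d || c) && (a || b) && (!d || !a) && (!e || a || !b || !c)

Case b = false:
From the singleton clause (a), a = true.
From the singleton clause (!d), d = false.
From the singleton clause (!c), c = false.
From the singleton clause (!e), e = false.
All clauses are satisfied.

a ↦ true; b ↦ false; c ↦ false; d ↦ false; e ↦ false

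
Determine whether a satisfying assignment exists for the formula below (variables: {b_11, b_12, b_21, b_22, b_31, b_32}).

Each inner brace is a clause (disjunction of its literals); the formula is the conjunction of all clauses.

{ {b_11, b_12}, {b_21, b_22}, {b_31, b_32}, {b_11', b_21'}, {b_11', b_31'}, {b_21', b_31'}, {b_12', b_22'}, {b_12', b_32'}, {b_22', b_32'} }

No

Try b_11 = 1.
The clause (b_21') is unit, so b_21 = 0.
The clause (b_22) is unit, so b_22 = 1.
The clause (b_31') is unit, so b_31 = 0.
The clause (b_32) is unit, so b_32 = 1.
That conflicts with the unit clause (b_32').
So b_11 must be the other value — set b_11 = 0.
The clause (b_12) is unit, so b_12 = 1.
The clause (b_22') is unit, so b_22 = 0.
The clause (b_21) is unit, so b_21 = 1.
The clause (b_31') is unit, so b_31 = 0.
The clause (b_32) is unit, so b_32 = 1.
That conflicts with the unit clause (b_32').
Both values of b_11 lead to a conflict.
No assignment satisfies every clause.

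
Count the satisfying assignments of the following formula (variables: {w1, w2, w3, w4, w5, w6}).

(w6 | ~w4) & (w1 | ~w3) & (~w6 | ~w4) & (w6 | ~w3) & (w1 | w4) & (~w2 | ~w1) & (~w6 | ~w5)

4

There are 2^6 = 64 truth assignments over (w1, w2, w3, w4, w5, w6).
Split on w2. With w2 = 1, the clauses containing w2 are satisfied and ~w2 drops from the rest; 0 of the 2^5 = 32 assignments to the other variables satisfy what remains.
With w2 = 0, by the same count on the reduced clause set, 4 assignments work.
(One model: w1=T, w2=F, w3=F, w4=F, w5=F, w6=F.)
Total: 0 + 4 = 4.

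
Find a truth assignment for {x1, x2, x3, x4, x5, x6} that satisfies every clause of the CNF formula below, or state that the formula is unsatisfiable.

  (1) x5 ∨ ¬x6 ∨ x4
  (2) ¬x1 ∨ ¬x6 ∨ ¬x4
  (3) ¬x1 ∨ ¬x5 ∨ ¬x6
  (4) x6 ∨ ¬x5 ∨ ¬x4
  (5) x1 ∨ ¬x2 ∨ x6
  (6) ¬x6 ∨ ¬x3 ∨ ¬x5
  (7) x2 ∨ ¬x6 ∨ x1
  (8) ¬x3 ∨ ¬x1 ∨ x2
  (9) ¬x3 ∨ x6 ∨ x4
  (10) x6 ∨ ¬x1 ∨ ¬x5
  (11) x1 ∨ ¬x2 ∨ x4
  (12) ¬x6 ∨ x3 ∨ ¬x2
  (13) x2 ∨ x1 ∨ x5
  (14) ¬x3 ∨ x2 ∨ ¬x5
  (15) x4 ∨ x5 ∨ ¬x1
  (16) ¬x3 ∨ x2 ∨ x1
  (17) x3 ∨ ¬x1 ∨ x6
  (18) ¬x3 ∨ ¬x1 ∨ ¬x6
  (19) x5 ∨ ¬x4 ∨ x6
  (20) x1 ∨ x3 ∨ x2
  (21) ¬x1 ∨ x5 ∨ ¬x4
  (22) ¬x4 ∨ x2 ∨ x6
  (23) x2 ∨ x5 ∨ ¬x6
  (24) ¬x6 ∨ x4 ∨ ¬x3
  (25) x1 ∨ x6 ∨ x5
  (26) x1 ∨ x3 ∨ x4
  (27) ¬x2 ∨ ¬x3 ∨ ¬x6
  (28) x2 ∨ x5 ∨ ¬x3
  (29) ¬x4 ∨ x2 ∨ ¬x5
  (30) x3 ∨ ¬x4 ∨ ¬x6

Branch on x5: set x5 = True.
Branch on x1: set x1 = False.
Branch on x6: set x6 = True.
The clause (¬x3) is unit, so x3 = False.
The clause (x2) is unit, so x2 = True.
But (¬x2) is also a unit clause — contradiction.
Undo x6 and try x6 = False.
The clause (¬x4) is unit, so x4 = False.
The clause (¬x2) is unit, so x2 = False.
The clause (¬x3) is unit, so x3 = False.
But (x3) is also a unit clause — contradiction.
Either choice for x6 ends in contradiction.
Undo x1 and try x1 = True.
The clause (¬x6) is unit, so x6 = False.
But (x6) is also a unit clause — contradiction.
Either choice for x1 ends in contradiction.
Undo x5 and try x5 = False.
Branch on x6: set x6 = False.
The clause (¬x4) is unit, so x4 = False.
The clause (¬x3) is unit, so x3 = False.
The clause (¬x1) is unit, so x1 = False.
But (x1) is also a unit clause — contradiction.
Undo x6 and try x6 = True.
The clause (x4) is unit, so x4 = True.
The clause (¬x1) is unit, so x1 = False.
The clause (x2) is unit, so x2 = True.
The clause (x3) is unit, so x3 = True.
But (¬x3) is also a unit clause — contradiction.
Either choice for x6 ends in contradiction.
Either choice for x5 ends in contradiction.

UNSATISFIABLE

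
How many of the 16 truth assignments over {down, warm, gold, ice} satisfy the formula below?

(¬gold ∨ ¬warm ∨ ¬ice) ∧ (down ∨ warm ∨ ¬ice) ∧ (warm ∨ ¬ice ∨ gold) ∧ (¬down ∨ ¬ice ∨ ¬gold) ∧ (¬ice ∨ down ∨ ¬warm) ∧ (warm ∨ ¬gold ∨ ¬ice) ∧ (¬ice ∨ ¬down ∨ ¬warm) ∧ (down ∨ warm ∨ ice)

6

There are 2^4 = 16 truth assignments over (down, warm, gold, ice).
Split on gold. With gold = True, the clauses containing gold are satisfied and ¬gold drops from the rest; 3 of the 2^3 = 8 assignments to the other variables satisfy what remains.
With gold = False, by the same count on the reduced clause set, 3 assignments work.
(One model: down=F, warm=T, gold=F, ice=F.)
Total: 3 + 3 = 6.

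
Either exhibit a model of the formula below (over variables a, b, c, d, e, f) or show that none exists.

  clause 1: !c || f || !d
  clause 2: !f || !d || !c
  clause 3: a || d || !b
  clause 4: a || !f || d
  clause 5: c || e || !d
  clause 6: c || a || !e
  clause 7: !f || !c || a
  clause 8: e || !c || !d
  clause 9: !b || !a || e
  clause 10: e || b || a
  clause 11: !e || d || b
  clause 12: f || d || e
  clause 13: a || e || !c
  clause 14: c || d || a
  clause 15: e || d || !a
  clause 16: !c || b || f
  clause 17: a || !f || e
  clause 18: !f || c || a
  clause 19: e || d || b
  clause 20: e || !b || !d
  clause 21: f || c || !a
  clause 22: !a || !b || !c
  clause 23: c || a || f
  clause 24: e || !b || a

a=true,  b=true,  c=false,  d=true,  e=true,  f=true

Case c = false:
Case e = true:
Unit clause (a) forces a = true.
Unit clause (f) forces f = true.
Case d = true:
No clause remains; b is free.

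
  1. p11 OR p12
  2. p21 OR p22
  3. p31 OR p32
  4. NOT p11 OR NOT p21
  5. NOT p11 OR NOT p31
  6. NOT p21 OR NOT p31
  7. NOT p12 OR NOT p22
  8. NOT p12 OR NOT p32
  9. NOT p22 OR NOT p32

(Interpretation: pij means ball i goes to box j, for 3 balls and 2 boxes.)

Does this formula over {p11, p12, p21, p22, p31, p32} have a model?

Try p11 = true.
Unit clause (NOT p21) forces p21 = false.
Unit clause (p22) forces p22 = true.
Unit clause (NOT p31) forces p31 = false.
Unit clause (p32) forces p32 = true.
But (NOT p32) is also a unit clause — contradiction.
Undo p11 and try p11 = false.
Unit clause (p12) forces p12 = true.
Unit clause (NOT p22) forces p22 = false.
Unit clause (p21) forces p21 = true.
Unit clause (NOT p31) forces p31 = false.
Unit clause (p32) forces p32 = true.
But (NOT p32) is also a unit clause — contradiction.
Both values of p11 lead to a conflict.
No assignment satisfies every clause.

No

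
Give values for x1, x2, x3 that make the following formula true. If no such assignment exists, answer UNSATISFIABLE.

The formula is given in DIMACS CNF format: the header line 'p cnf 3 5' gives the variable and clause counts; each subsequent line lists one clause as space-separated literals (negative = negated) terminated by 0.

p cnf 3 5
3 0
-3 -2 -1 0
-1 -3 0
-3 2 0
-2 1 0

(x3) alone gives x3 = True.
(¬x1) alone gives x1 = False.
(x2) alone gives x2 = True.
But (¬x2) is also a unit clause — contradiction.

UNSATISFIABLE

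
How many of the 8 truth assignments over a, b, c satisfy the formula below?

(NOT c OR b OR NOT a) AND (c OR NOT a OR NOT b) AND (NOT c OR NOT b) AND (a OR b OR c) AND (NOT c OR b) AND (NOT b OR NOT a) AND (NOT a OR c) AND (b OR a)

1

There are 2^3 = 8 truth assignments over (a, b, c).
Check each against the 8 clauses (columns in the order a, b, c):
  F F F  ✗ fails (a OR b OR c)
  F F T  ✗ fails (NOT c OR b)
  F T F  ✓ satisfies all
  F T T  ✗ fails (NOT c OR NOT b)
  T F F  ✗ fails (NOT a OR c)
  T F T  ✗ fails (NOT c OR b OR NOT a)
  T T F  ✗ fails (c OR NOT a OR NOT b)
  T T T  ✗ fails (NOT c OR NOT b)
1 of the 8 rows is a model.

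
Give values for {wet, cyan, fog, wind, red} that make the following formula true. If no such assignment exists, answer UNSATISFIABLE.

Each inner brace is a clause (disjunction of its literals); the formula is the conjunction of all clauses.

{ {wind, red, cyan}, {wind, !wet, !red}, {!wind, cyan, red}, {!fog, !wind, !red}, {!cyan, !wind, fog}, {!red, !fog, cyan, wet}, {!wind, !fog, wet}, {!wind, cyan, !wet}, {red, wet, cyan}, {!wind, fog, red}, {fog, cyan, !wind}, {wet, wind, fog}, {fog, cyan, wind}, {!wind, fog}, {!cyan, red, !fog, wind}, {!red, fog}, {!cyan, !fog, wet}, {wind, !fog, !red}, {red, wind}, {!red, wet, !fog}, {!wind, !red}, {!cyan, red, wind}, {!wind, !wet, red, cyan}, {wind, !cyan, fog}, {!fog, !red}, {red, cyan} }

Case wind = true:
From the singleton clause (fog), fog = true.
From the singleton clause (!red), red = false.
From the singleton clause (cyan), cyan = true.
From the singleton clause (wet), wet = true.
Every clause now holds.

wet=true,  cyan=true,  fog=true,  wind=true,  red=false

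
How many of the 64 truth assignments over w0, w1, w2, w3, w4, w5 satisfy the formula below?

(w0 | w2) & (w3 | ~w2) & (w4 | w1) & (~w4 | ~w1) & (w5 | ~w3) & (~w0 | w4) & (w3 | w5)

There are 2^6 = 64 truth assignments over (w0, w1, w2, w3, w4, w5).
Split on w5. With w5 = 1, the clauses containing w5 are satisfied and ~w5 drops from the rest; 5 of the 2^5 = 32 assignments to the other variables satisfy what remains.
With w5 = 0, by the same count on the reduced clause set, 0 assignments work.
(One model: w0=F, w1=F, w2=T, w3=T, w4=T, w5=T.)
Total: 5 + 0 = 5.

5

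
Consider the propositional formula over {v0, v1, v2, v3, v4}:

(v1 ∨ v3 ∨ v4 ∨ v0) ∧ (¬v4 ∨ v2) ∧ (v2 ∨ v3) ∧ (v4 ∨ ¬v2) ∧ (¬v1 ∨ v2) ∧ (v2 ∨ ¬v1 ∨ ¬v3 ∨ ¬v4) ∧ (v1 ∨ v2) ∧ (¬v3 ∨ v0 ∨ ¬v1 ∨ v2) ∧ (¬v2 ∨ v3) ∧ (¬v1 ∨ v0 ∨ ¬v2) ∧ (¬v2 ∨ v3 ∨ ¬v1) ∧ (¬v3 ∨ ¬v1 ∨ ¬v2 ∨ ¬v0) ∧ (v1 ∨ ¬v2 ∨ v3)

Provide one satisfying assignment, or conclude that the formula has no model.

Case v4 = True:
(v2) alone gives v2 = True.
(v3) alone gives v3 = True.
Case v1 = False:
All clauses hold; v0 can take either value.

v0=True,  v1=False,  v2=True,  v3=True,  v4=True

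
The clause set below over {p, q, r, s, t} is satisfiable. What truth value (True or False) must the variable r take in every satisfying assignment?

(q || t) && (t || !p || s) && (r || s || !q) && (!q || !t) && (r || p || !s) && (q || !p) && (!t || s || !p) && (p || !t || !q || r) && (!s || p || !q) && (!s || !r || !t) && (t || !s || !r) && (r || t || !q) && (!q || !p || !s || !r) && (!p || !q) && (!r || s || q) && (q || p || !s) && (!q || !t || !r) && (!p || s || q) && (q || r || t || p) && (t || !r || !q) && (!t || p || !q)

False

Suppose r = true.
Case q = true:
The clause (!t) is unit, so t = false.
Now (t) is unsatisfied and unit — conflict.
Undo q and try q = false.
The clause (t) is unit, so t = true.
The clause (!p) is unit, so p = false.
The clause (!s) is unit, so s = false.
Now (s) is unsatisfied and unit — conflict.
Neither q = true nor q = false works.
So every satisfying assignment has r = False.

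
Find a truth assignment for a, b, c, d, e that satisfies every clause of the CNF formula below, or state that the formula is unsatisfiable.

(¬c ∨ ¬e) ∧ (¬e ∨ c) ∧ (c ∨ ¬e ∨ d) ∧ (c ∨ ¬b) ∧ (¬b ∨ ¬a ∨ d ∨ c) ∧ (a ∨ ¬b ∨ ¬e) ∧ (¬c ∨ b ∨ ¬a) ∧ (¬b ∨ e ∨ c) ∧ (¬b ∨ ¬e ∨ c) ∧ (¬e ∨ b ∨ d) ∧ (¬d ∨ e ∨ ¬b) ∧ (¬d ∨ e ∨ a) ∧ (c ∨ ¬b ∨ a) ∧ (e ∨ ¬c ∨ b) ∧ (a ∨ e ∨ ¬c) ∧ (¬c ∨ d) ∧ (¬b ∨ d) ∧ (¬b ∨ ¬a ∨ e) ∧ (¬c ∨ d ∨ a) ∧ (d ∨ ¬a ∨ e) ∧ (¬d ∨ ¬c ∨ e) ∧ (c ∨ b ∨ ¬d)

a: False, b: False, c: False, d: False, e: False

Try c = False.
The clause (¬e) is unit, so e = False.
The clause (¬b) is unit, so b = False.
The clause (¬d) is unit, so d = False.
The clause (¬a) is unit, so a = False.
Every clause now holds.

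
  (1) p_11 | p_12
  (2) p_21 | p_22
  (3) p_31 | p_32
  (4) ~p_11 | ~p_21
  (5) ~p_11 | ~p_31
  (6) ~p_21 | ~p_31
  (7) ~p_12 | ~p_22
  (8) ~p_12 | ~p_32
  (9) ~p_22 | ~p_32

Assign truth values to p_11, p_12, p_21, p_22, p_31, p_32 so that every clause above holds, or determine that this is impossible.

Branch on p_11: set p_11 = 1.
From the singleton clause (~p_21), p_21 = 0.
From the singleton clause (p_22), p_22 = 1.
From the singleton clause (~p_31), p_31 = 0.
From the singleton clause (p_32), p_32 = 1.
But (~p_32) is also a unit clause — contradiction.
That branch fails; take p_11 = 0 instead.
From the singleton clause (p_12), p_12 = 1.
From the singleton clause (~p_22), p_22 = 0.
From the singleton clause (p_21), p_21 = 1.
From the singleton clause (~p_31), p_31 = 0.
From the singleton clause (p_32), p_32 = 1.
But (~p_32) is also a unit clause — contradiction.
Neither p_11 = 1 nor p_11 = 0 works.

UNSATISFIABLE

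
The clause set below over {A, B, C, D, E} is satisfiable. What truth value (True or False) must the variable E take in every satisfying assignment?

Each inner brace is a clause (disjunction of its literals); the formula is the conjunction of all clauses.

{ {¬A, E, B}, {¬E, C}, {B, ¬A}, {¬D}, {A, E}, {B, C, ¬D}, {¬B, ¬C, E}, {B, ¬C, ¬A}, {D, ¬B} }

True

Suppose E = False.
Unit clause (¬D) forces D = False.
Unit clause (A) forces A = True.
Unit clause (B) forces B = True.
But (¬B) is also a unit clause — contradiction.
So every satisfying assignment has E = True.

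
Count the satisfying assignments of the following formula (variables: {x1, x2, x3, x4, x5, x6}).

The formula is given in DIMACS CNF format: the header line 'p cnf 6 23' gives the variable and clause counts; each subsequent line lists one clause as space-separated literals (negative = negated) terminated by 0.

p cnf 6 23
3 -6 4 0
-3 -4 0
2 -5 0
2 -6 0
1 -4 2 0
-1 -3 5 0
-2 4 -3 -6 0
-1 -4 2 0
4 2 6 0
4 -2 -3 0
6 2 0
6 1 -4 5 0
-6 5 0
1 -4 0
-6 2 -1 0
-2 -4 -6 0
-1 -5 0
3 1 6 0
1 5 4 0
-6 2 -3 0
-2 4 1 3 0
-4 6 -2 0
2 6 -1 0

1

There are 2^6 = 64 truth assignments over (x1, x2, x3, x4, x5, x6).
Split on x2. With x2 = True, the clauses containing x2 are satisfied and ¬x2 drops from the rest; 1 of the 2^5 = 32 assignments to the other variables satisfy what remains.
With x2 = False, by the same count on the reduced clause set, 0 assignments work.
(One model: x1=T, x2=T, x3=F, x4=F, x5=F, x6=F.)
Total: 1 + 0 = 1.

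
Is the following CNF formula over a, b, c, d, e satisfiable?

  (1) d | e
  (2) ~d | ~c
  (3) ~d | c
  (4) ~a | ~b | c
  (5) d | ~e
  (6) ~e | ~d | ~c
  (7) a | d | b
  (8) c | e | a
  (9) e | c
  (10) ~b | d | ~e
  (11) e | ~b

Branch on d: set d = 1.
Unit clause (~c) forces c = 0.
Now (c) is unsatisfied and unit — conflict.
So d must be the other value — set d = 0.
Unit clause (e) forces e = 1.
Now (~e) is unsatisfied and unit — conflict.
Both values of d lead to a conflict.
No assignment satisfies every clause.

No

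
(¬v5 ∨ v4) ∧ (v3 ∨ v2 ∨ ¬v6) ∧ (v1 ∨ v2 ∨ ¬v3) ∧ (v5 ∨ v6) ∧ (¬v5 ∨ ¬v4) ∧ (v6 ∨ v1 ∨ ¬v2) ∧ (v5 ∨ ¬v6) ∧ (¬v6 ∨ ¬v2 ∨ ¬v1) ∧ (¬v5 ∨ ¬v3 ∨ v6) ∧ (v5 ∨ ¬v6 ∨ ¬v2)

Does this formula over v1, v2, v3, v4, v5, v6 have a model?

Branch on v5: set v5 = False.
From the singleton clause (v6), v6 = True.
That conflicts with the unit clause (¬v6).
So v5 must be the other value — set v5 = True.
From the singleton clause (v4), v4 = True.
That conflicts with the unit clause (¬v4).
Neither v5 = True nor v5 = False works.
No assignment satisfies every clause.

No, unsatisfiable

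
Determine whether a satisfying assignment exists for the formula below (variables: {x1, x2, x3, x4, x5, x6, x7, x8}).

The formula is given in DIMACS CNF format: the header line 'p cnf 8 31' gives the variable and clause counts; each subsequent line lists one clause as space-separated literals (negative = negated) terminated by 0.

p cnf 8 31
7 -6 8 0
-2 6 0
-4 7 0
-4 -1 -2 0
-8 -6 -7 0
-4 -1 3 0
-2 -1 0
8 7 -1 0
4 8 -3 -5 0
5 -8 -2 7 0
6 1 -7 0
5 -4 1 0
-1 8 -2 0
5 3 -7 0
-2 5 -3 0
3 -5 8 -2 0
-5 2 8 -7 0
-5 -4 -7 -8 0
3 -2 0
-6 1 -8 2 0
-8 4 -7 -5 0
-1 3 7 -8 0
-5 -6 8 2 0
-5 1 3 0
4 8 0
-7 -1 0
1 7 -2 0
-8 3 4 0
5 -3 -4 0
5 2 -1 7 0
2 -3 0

Try x2 = True.
The clause (x6) is unit, so x6 = True.
The clause (¬x1) is unit, so x1 = False.
The clause (x3) is unit, so x3 = True.
The clause (x5) is unit, so x5 = True.
The clause (x7) is unit, so x7 = True.
The clause (¬x8) is unit, so x8 = False.
The clause (x4) is unit, so x4 = True.
All clauses are satisfied.
A satisfying assignment: x1 ↦ False,  x2 ↦ True,  x3 ↦ True,  x4 ↦ True,  x5 ↦ True,  x6 ↦ True,  x7 ↦ True,  x8 ↦ False.

Yes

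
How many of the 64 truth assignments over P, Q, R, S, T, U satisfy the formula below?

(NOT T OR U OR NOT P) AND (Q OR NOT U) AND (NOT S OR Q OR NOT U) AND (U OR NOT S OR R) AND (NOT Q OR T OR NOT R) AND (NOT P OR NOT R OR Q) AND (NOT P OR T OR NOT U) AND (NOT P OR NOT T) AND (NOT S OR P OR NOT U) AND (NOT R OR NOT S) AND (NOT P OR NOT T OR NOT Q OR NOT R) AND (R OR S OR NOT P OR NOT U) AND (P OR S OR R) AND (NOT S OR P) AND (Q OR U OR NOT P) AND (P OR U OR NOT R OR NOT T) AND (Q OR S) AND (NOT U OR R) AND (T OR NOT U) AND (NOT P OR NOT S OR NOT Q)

2

There are 2^6 = 64 truth assignments over (P, Q, R, S, T, U).
Split on R. With R = true, the clauses containing R are satisfied and NOT R drops from the rest; 1 of the 2^5 = 32 assignments to the other variables satisfy what remains.
With R = false, by the same count on the reduced clause set, 1 assignment works.
Total: 1 + 1 = 2.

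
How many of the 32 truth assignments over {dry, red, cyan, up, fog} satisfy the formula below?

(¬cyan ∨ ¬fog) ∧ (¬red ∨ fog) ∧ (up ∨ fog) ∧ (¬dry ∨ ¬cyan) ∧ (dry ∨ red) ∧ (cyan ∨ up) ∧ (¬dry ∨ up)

There are 2^5 = 32 truth assignments over (dry, red, cyan, up, fog).
Split on up. With up = True, the clauses containing up are satisfied and ¬up drops from the rest; 4 of the 2^4 = 16 assignments to the other variables satisfy what remains.
With up = False, by the same count on the reduced clause set, 0 assignments work.
(One model: dry=F, red=T, cyan=F, up=T, fog=T.)
Total: 4 + 0 = 4.

4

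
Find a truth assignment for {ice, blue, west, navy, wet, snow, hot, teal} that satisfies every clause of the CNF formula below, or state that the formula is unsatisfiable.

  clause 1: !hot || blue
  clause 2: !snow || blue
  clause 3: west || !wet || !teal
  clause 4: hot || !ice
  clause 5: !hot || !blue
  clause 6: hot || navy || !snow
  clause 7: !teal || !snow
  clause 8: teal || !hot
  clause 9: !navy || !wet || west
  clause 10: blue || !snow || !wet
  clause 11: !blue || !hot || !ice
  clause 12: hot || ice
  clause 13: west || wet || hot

Branch on hot: set hot = false.
The clause (!ice) is unit, so ice = false.
That conflicts with the unit clause (ice).
So hot must be the other value — set hot = true.
The clause (blue) is unit, so blue = true.
That conflicts with the unit clause (!blue).
Both values of hot lead to a conflict.

UNSATISFIABLE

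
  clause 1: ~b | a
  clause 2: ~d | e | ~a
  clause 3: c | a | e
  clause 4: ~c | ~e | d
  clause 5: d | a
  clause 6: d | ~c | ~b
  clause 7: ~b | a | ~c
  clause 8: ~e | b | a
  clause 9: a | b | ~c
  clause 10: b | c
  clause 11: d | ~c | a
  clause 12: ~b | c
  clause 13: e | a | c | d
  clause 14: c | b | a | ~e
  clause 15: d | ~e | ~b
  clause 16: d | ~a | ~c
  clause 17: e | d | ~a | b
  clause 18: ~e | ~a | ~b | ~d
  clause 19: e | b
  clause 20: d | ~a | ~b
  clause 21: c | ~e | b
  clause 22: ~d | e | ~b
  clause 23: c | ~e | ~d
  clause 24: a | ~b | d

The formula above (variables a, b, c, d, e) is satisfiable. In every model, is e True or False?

Suppose e = 0.
(b) alone gives b = 1.
(a) alone gives a = 1.
(~d) alone gives d = 0.
But (d) is also a unit clause — contradiction.
So every satisfying assignment has e = True.

True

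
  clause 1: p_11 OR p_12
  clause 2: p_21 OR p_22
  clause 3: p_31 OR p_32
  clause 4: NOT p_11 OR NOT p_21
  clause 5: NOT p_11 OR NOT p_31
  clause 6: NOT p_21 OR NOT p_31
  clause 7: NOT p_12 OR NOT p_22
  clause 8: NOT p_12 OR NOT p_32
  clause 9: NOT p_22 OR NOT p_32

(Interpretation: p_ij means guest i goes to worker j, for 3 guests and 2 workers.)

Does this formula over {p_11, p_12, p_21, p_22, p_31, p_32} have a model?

Unsatisfiable

Suppose p_11 = true.
Unit clause (NOT p_21) forces p_21 = false.
Unit clause (p_22) forces p_22 = true.
Unit clause (NOT p_31) forces p_31 = false.
Unit clause (p_32) forces p_32 = true.
But (NOT p_32) is also a unit clause — contradiction.
That branch fails; take p_11 = false instead.
Unit clause (p_12) forces p_12 = true.
Unit clause (NOT p_22) forces p_22 = false.
Unit clause (p_21) forces p_21 = true.
Unit clause (NOT p_31) forces p_31 = false.
Unit clause (p_32) forces p_32 = true.
But (NOT p_32) is also a unit clause — contradiction.
Neither p_11 = true nor p_11 = false works.
No assignment satisfies every clause.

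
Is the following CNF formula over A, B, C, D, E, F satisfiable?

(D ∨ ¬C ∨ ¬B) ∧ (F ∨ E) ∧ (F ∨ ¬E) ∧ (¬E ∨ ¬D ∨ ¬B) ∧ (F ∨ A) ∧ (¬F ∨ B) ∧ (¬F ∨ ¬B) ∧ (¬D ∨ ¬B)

No

Try F = True.
From the singleton clause (B), B = True.
But (¬B) is also a unit clause — contradiction.
That branch fails; take F = False instead.
From the singleton clause (E), E = True.
But (¬E) is also a unit clause — contradiction.
Both values of F lead to a conflict.
No assignment satisfies every clause.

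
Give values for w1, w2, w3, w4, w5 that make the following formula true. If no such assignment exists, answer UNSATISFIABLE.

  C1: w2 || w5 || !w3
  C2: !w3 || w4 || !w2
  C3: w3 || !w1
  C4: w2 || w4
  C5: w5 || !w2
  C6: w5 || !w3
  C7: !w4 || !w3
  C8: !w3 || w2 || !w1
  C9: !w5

w1: false,  w2: false,  w3: false,  w4: true,  w5: false

Unit clause (!w5) forces w5 = false.
Unit clause (!w2) forces w2 = false.
Unit clause (!w3) forces w3 = false.
Unit clause (!w1) forces w1 = false.
Unit clause (w4) forces w4 = true.
Every clause now holds.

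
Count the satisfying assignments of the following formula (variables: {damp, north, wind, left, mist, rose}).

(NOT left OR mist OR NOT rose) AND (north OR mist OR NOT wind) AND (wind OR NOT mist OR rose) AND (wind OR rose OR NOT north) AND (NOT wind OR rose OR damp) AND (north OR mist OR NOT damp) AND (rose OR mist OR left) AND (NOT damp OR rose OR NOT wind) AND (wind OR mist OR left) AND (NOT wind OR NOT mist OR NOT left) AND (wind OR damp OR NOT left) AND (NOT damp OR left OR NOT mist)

8

There are 2^6 = 64 truth assignments over (damp, north, wind, left, mist, rose).
Split on damp. With damp = true, the clauses containing damp are satisfied and NOT damp drops from the rest; 3 of the 2^5 = 32 assignments to the other variables satisfy what remains.
With damp = false, by the same count on the reduced clause set, 5 assignments work.
Total: 3 + 5 = 8.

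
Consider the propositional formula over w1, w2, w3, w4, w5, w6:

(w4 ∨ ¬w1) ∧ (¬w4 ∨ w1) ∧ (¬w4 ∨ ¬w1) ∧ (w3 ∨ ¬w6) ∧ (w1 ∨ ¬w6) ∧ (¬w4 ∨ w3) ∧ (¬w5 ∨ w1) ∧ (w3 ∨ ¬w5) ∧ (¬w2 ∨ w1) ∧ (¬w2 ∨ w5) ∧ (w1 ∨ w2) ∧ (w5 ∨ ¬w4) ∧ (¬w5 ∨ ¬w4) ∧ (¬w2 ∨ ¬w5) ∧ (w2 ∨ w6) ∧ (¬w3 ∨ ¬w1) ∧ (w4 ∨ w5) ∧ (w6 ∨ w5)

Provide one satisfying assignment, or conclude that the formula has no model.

UNSATISFIABLE

Try w4 = True.
Unit clause (w1) forces w1 = True.
But (¬w1) is also a unit clause — contradiction.
Backtrack on w4: now try w4 = False.
Unit clause (¬w1) forces w1 = False.
Unit clause (¬w6) forces w6 = False.
Unit clause (¬w5) forces w5 = False.
But (w5) is also a unit clause — contradiction.
Neither w4 = True nor w4 = False works.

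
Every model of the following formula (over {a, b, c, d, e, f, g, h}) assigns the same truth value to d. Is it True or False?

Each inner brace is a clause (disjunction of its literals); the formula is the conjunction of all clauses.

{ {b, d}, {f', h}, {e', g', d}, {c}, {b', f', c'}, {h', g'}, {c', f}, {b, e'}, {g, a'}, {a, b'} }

True

Suppose d = 0.
(b) alone gives b = 1.
(c) alone gives c = 1.
(f') alone gives f = 0.
Now (f) is unsatisfied and unit — conflict.
So every satisfying assignment has d = True.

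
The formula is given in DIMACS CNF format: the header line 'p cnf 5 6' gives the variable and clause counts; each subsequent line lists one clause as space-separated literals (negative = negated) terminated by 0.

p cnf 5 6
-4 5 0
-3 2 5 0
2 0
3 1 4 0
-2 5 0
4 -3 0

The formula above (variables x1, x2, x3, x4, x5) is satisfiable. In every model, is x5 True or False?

True

Suppose x5 = False.
The clause (¬x4) is unit, so x4 = False.
The clause (x2) is unit, so x2 = True.
Now (¬x2) is unsatisfied and unit — conflict.
So every satisfying assignment has x5 = True.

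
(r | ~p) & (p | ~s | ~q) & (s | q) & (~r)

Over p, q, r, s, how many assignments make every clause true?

2

There are 2^4 = 16 truth assignments over (p, q, r, s).
Check each against the 4 clauses (columns in the order p, q, r, s):
  F F F F  ✗ fails (s | q)
  F F F T  ✓ satisfies all
  F F T F  ✗ fails (s | q)
  F F T T  ✗ fails (~r)
  F T F F  ✓ satisfies all
  F T F T  ✗ fails (p | ~s | ~q)
  F T T F  ✗ fails (~r)
  F T T T  ✗ fails (p | ~s | ~q)
  T F F F  ✗ fails (r | ~p)
  T F F T  ✗ fails (r | ~p)
  T F T F  ✗ fails (s | q)
  T F T T  ✗ fails (~r)
  T T F F  ✗ fails (r | ~p)
  T T F T  ✗ fails (r | ~p)
  T T T F  ✗ fails (~r)
  T T T T  ✗ fails (~r)
2 of the 16 rows are models.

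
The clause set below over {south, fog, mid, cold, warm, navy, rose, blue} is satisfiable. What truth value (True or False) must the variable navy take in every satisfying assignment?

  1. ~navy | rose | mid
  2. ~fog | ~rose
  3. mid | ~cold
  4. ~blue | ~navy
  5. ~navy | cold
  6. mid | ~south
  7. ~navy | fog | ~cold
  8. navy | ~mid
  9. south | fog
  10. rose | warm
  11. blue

Suppose navy = 1.
From the singleton clause (~blue), blue = 0.
Now (blue) is unsatisfied and unit — conflict.
So every satisfying assignment has navy = False.

False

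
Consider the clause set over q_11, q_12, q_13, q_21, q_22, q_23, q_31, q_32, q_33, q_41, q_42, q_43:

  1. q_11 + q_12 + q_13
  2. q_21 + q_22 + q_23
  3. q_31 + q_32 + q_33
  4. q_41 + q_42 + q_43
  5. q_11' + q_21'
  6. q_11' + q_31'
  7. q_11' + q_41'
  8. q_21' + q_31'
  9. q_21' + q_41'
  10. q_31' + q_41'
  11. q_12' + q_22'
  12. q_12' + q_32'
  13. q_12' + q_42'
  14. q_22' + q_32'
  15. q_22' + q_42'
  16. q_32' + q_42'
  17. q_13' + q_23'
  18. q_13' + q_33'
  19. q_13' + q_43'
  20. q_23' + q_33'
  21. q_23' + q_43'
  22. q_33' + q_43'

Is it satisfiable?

Branch on q_11: set q_11 = 0.
Branch on q_12: set q_12 = 1.
From the singleton clause (q_22'), q_22 = 0.
From the singleton clause (q_32'), q_32 = 0.
From the singleton clause (q_42'), q_42 = 0.
Branch on q_21: set q_21 = 1.
From the singleton clause (q_31'), q_31 = 0.
From the singleton clause (q_33), q_33 = 1.
From the singleton clause (q_41'), q_41 = 0.
From the singleton clause (q_43), q_43 = 1.
That conflicts with the unit clause (q_43').
That branch fails; take q_21 = 0 instead.
From the singleton clause (q_23), q_23 = 1.
From the singleton clause (q_13'), q_13 = 0.
From the singleton clause (q_33'), q_33 = 0.
From the singleton clause (q_31), q_31 = 1.
From the singleton clause (q_41'), q_41 = 0.
From the singleton clause (q_43), q_43 = 1.
That conflicts with the unit clause (q_43').
Neither q_21 = 1 nor q_21 = 0 works.
That branch fails; take q_12 = 0 instead.
From the singleton clause (q_13), q_13 = 1.
From the singleton clause (q_23'), q_23 = 0.
From the singleton clause (q_33'), q_33 = 0.
From the singleton clause (q_43'), q_43 = 0.
Branch on q_21: set q_21 = 1.
From the singleton clause (q_31'), q_31 = 0.
From the singleton clause (q_32), q_32 = 1.
From the singleton clause (q_41'), q_41 = 0.
From the singleton clause (q_42), q_42 = 1.
That conflicts with the unit clause (q_42').
That branch fails; take q_21 = 0 instead.
From the singleton clause (q_22), q_22 = 1.
From the singleton clause (q_32'), q_32 = 0.
From the singleton clause (q_31), q_31 = 1.
From the singleton clause (q_41'), q_41 = 0.
From the singleton clause (q_42), q_42 = 1.
That conflicts with the unit clause (q_42').
Neither q_21 = 1 nor q_21 = 0 works.
Neither q_12 = 1 nor q_12 = 0 works.
That branch fails; take q_11 = 1 instead.
From the singleton clause (q_21'), q_21 = 0.
From the singleton clause (q_31'), q_31 = 0.
From the singleton clause (q_41'), q_41 = 0.
Branch on q_22: set q_22 = 1.
From the singleton clause (q_12'), q_12 = 0.
From the singleton clause (q_32'), q_32 = 0.
From the singleton clause (q_33), q_33 = 1.
From the singleton clause (q_42'), q_42 = 0.
From the singleton clause (q_43), q_43 = 1.
That conflicts with the unit clause (q_43').
That branch fails; take q_22 = 0 instead.
From the singleton clause (q_23), q_23 = 1.
From the singleton clause (q_13'), q_13 = 0.
From the singleton clause (q_33'), q_33 = 0.
From the singleton clause (q_32), q_32 = 1.
From the singleton clause (q_12'), q_12 = 0.
From the singleton clause (q_42'), q_42 = 0.
From the singleton clause (q_43), q_43 = 1.
That conflicts with the unit clause (q_43').
Neither q_22 = 1 nor q_22 = 0 works.
Neither q_11 = 1 nor q_11 = 0 works.
No assignment satisfies every clause.

Unsatisfiable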